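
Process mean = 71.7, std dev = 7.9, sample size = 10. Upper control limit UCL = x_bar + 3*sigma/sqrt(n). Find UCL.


UCL = 71.7 + 3 * 7.9 / sqrt(10)

79.19


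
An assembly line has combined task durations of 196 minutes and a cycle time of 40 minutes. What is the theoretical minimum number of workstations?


Formula: N_min = ceil(Sum of Task Times / Cycle Time)
N_min = ceil(196 min / 40 min) = ceil(4.9)
N_min = 5 stations

5


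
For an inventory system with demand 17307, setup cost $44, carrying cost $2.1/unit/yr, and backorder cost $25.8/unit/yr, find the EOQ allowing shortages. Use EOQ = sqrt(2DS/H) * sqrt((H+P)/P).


Formula: EOQ* = sqrt(2DS/H) * sqrt((H+P)/P)
Base EOQ = sqrt(2*17307*44/2.1) = 851.61 units
Correction = sqrt((2.1+25.8)/25.8) = 1.0399
EOQ* = 851.61 * 1.0399 = 885.6 units

885.6 units


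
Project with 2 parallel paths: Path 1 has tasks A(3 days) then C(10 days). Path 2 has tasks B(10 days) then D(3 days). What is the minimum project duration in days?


Path 1 = 3 + 10 = 13 days
Path 2 = 10 + 3 = 13 days
Duration = max(13, 13) = 13 days

13 days


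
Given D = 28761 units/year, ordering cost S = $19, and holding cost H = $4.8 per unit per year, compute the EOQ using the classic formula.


Formula: EOQ = sqrt(2 * D * S / H)
Numerator: 2 * 28761 * 19 = 1092918
2DS/H = 1092918 / 4.8 = 227691.3
EOQ = sqrt(227691.3) = 477.2 units

477.2 units


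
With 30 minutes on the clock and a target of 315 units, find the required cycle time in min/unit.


Formula: CT = Available Time / Number of Units
CT = 30 min / 315 units
CT = 0.1 min/unit

0.1 min/unit


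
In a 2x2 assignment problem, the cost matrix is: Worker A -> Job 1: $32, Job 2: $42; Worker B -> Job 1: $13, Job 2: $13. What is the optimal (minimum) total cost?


Option 1: A->1 + B->2 = $32 + $13 = $45
Option 2: A->2 + B->1 = $42 + $13 = $55
Min cost = min($45, $55) = $45

$45


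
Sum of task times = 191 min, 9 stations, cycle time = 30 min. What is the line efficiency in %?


Formula: Efficiency = Sum of Task Times / (N_stations * CT) * 100
Total station capacity = 9 stations * 30 min = 270 min
Efficiency = 191 / 270 * 100 = 70.7%

70.7%


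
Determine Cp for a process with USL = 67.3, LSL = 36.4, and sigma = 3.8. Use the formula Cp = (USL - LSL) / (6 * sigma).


Cp = (67.3 - 36.4) / (6 * 3.8)

1.36


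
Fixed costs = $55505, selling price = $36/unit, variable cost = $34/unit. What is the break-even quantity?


Formula: BEQ = Fixed Costs / (Price - Variable Cost)
Contribution margin = $36 - $34 = $2/unit
BEQ = ceil($55505 / $2/unit) = ceil(27752.5) = 27753 units

27753 units


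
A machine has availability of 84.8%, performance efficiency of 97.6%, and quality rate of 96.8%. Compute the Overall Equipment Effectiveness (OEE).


Formula: OEE = Availability * Performance * Quality / 10000
A * P = 84.8% * 97.6% / 100 = 82.76%
OEE = 82.76% * 96.8% / 100 = 80.1%

80.1%


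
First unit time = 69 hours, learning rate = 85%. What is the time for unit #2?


Formula: T_n = T_1 * (learning_rate)^(log2(n)) where learning_rate = rate/100
Doublings = log2(2) = 1
T_n = 69 * 0.85^1
T_n = 69 * 0.85 = 58.7 hours

58.7 hours


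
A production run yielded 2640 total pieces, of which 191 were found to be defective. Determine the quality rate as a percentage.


Formula: Quality Rate = Good Pieces / Total Pieces * 100
Good pieces = 2640 - 191 = 2449
QR = 2449 / 2640 * 100 = 92.8%

92.8%


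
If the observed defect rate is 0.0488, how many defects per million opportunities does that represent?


DPMO = defect_rate * 1000000 = 0.0488 * 1000000

48800


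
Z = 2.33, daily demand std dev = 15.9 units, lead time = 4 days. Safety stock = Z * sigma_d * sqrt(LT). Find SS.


Formula: SS = z * sigma_d * sqrt(LT)
sqrt(LT) = sqrt(4) = 2.0
SS = 2.33 * 15.9 * 2.0
SS = 74.1 units

74.1 units


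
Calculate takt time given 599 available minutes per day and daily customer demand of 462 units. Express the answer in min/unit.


Formula: Takt Time = Available Production Time / Customer Demand
Takt = 599 min/day / 462 units/day
Takt = 1.3 min/unit

1.3 min/unit


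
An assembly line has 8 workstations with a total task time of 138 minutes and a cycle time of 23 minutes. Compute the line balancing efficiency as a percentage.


Formula: Efficiency = Sum of Task Times / (N_stations * CT) * 100
Total station capacity = 8 stations * 23 min = 184 min
Efficiency = 138 / 184 * 100 = 75.0%

75.0%


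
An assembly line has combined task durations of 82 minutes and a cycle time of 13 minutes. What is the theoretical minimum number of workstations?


Formula: N_min = ceil(Sum of Task Times / Cycle Time)
N_min = ceil(82 min / 13 min) = ceil(6.3077)
N_min = 7 stations

7


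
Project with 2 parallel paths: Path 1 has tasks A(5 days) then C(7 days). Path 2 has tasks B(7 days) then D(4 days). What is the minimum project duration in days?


Path 1 = 5 + 7 = 12 days
Path 2 = 7 + 4 = 11 days
Duration = max(12, 11) = 12 days

12 days


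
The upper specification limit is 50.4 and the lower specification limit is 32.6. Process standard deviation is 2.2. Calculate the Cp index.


Cp = (50.4 - 32.6) / (6 * 2.2)

1.35


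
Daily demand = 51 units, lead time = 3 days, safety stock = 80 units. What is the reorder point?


Formula: ROP = (Daily Demand * Lead Time) + Safety Stock
Demand during lead time = 51 * 3 = 153 units
ROP = 153 + 80 = 233 units

233 units


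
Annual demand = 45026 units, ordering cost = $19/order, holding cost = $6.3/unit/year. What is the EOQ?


Formula: EOQ = sqrt(2 * D * S / H)
Numerator: 2 * 45026 * 19 = 1710988
2DS/H = 1710988 / 6.3 = 271585.4
EOQ = sqrt(271585.4) = 521.1 units

521.1 units


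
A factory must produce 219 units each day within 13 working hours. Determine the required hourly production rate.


Formula: Production Rate = Daily Demand / Available Hours
Rate = 219 units/day / 13 hours/day
Rate = 16.8 units/hour

16.8 units/hour


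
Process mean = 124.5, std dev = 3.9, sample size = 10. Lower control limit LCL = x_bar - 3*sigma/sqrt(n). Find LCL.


LCL = 124.5 - 3 * 3.9 / sqrt(10)

120.8


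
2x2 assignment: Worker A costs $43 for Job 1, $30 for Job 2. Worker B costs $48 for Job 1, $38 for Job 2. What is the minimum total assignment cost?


Option 1: A->1 + B->2 = $43 + $38 = $81
Option 2: A->2 + B->1 = $30 + $48 = $78
Min cost = min($81, $78) = $78

$78


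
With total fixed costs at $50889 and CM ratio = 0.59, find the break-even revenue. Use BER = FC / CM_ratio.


Formula: BER = Fixed Costs / Contribution Margin Ratio
BER = $50889 / 0.59
BER = $86252.54 (to the nearest cent)

$86252.54


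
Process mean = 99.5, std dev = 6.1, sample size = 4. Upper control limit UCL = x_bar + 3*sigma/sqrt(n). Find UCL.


UCL = 99.5 + 3 * 6.1 / sqrt(4)

108.65


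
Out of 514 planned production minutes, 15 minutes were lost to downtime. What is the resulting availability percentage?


Formula: Availability = (Planned Time - Downtime) / Planned Time * 100
Uptime = 514 - 15 = 499 min
Availability = 499 / 514 * 100 = 97.1%

97.1%


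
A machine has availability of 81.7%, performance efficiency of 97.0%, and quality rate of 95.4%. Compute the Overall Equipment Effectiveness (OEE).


Formula: OEE = Availability * Performance * Quality / 10000
A * P = 81.7% * 97.0% / 100 = 79.25%
OEE = 79.25% * 95.4% / 100 = 75.6%

75.6%


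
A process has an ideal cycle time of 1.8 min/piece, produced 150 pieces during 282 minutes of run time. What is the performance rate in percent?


Formula: Performance = (Ideal CT * Total Count) / Run Time * 100
Ideal output time = 1.8 * 150 = 270.0 min
Performance = 270.0 / 282 * 100 = 95.7%

95.7%


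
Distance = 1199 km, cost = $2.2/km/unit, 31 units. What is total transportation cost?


TC = dist * cost * units = 1199 * 2.2 * 31 = $81771.80

$81771.80


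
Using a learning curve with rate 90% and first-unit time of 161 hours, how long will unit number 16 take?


Formula: T_n = T_1 * (learning_rate)^(log2(n)) where learning_rate = rate/100
Doublings = log2(16) = 4
T_n = 161 * 0.9^4
T_n = 161 * 0.6561 = 105.6 hours

105.6 hours


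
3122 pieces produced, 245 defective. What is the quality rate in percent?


Formula: Quality Rate = Good Pieces / Total Pieces * 100
Good pieces = 3122 - 245 = 2877
QR = 2877 / 3122 * 100 = 92.2%

92.2%


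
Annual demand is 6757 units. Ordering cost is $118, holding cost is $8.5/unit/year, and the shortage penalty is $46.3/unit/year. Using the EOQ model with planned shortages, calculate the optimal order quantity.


Formula: EOQ* = sqrt(2DS/H) * sqrt((H+P)/P)
Base EOQ = sqrt(2*6757*118/8.5) = 433.14 units
Correction = sqrt((8.5+46.3)/46.3) = 1.08793
EOQ* = 433.14 * 1.08793 = 471.2 units

471.2 units


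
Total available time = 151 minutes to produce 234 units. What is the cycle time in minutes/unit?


Formula: CT = Available Time / Number of Units
CT = 151 min / 234 units
CT = 0.65 min/unit

0.65 min/unit


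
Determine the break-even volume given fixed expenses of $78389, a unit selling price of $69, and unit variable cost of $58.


Formula: BEQ = Fixed Costs / (Price - Variable Cost)
Contribution margin = $69 - $58 = $11/unit
BEQ = ceil($78389 / $11/unit) = ceil(7126.27) = 7127 units

7127 units


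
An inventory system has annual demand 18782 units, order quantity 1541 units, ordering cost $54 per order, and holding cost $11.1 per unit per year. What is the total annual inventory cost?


TC = 18782/1541 * 54 + 1541/2 * 11.1

$9210.71


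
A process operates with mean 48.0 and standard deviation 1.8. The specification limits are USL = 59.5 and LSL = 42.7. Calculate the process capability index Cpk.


Cpu = (59.5 - 48.0) / (3 * 1.8) = 2.13
Cpl = (48.0 - 42.7) / (3 * 1.8) = 0.98
Cpk = min(2.13, 0.98) = 0.98

0.98


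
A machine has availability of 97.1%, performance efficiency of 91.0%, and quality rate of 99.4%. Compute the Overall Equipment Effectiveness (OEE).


Formula: OEE = Availability * Performance * Quality / 10000
A * P = 97.1% * 91.0% / 100 = 88.36%
OEE = 88.36% * 99.4% / 100 = 87.8%

87.8%


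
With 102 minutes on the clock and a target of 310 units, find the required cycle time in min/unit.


Formula: CT = Available Time / Number of Units
CT = 102 min / 310 units
CT = 0.33 min/unit

0.33 min/unit


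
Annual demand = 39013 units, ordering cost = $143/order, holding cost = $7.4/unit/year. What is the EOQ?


Formula: EOQ = sqrt(2 * D * S / H)
Numerator: 2 * 39013 * 143 = 11157718
2DS/H = 11157718 / 7.4 = 1507799.7
EOQ = sqrt(1507799.7) = 1227.9 units

1227.9 units


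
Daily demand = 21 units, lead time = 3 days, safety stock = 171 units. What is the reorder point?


Formula: ROP = (Daily Demand * Lead Time) + Safety Stock
Demand during lead time = 21 * 3 = 63 units
ROP = 63 + 171 = 234 units

234 units


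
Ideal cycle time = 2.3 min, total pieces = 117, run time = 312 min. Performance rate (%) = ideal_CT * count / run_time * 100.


Formula: Performance = (Ideal CT * Total Count) / Run Time * 100
Ideal output time = 2.3 * 117 = 269.1 min
Performance = 269.1 / 312 * 100 = 86.3%

86.3%


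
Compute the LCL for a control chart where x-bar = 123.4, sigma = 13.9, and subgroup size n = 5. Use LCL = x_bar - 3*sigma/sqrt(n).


LCL = 123.4 - 3 * 13.9 / sqrt(5)

104.75


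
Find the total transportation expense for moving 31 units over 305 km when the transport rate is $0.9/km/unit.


TC = dist * cost * units = 305 * 0.9 * 31 = $8509.50

$8509.50


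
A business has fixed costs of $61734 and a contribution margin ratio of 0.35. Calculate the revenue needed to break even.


Formula: BER = Fixed Costs / Contribution Margin Ratio
BER = $61734 / 0.35
BER = $176382.86 (to the nearest cent)

$176382.86


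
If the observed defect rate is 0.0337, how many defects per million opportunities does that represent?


DPMO = defect_rate * 1000000 = 0.0337 * 1000000

33700


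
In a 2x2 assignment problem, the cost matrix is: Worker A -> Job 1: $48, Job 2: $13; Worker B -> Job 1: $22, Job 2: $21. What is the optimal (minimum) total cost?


Option 1: A->1 + B->2 = $48 + $21 = $69
Option 2: A->2 + B->1 = $13 + $22 = $35
Min cost = min($69, $35) = $35

$35


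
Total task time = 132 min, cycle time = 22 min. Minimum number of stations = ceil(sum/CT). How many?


Formula: N_min = ceil(Sum of Task Times / Cycle Time)
N_min = ceil(132 min / 22 min) = ceil(6.0)
N_min = 6 stations

6


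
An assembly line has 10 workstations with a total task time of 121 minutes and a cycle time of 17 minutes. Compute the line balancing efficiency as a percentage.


Formula: Efficiency = Sum of Task Times / (N_stations * CT) * 100
Total station capacity = 10 stations * 17 min = 170 min
Efficiency = 121 / 170 * 100 = 71.2%

71.2%


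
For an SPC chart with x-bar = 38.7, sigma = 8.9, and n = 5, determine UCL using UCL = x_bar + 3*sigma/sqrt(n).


UCL = 38.7 + 3 * 8.9 / sqrt(5)

50.64


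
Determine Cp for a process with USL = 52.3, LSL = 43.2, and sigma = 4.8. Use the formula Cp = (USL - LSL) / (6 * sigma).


Cp = (52.3 - 43.2) / (6 * 4.8)

0.32


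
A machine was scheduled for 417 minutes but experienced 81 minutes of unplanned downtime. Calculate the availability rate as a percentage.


Formula: Availability = (Planned Time - Downtime) / Planned Time * 100
Uptime = 417 - 81 = 336 min
Availability = 336 / 417 * 100 = 80.6%

80.6%


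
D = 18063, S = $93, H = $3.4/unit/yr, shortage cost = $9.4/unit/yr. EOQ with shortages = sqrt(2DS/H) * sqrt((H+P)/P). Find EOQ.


Formula: EOQ* = sqrt(2DS/H) * sqrt((H+P)/P)
Base EOQ = sqrt(2*18063*93/3.4) = 994.06 units
Correction = sqrt((3.4+9.4)/9.4) = 1.16692
EOQ* = 994.06 * 1.16692 = 1160.0 units

1160.0 units


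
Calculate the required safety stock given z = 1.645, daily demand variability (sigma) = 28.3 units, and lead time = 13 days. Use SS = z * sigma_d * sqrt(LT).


Formula: SS = z * sigma_d * sqrt(LT)
sqrt(LT) = sqrt(13) = 3.6056
SS = 1.645 * 28.3 * 3.6056
SS = 167.9 units

167.9 units


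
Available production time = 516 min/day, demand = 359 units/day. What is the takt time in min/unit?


Formula: Takt Time = Available Production Time / Customer Demand
Takt = 516 min/day / 359 units/day
Takt = 1.44 min/unit

1.44 min/unit


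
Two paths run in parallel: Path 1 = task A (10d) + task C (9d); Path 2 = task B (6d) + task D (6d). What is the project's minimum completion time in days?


Path 1 = 10 + 9 = 19 days
Path 2 = 6 + 6 = 12 days
Duration = max(19, 12) = 19 days

19 days


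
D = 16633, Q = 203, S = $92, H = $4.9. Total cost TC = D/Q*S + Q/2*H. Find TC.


TC = 16633/203 * 92 + 203/2 * 4.9

$8035.46


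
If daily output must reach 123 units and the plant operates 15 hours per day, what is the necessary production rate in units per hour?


Formula: Production Rate = Daily Demand / Available Hours
Rate = 123 units/day / 15 hours/day
Rate = 8.2 units/hour

8.2 units/hour


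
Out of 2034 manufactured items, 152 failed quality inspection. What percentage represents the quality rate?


Formula: Quality Rate = Good Pieces / Total Pieces * 100
Good pieces = 2034 - 152 = 1882
QR = 1882 / 2034 * 100 = 92.5%

92.5%


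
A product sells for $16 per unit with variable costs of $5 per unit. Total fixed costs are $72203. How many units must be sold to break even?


Formula: BEQ = Fixed Costs / (Price - Variable Cost)
Contribution margin = $16 - $5 = $11/unit
BEQ = ceil($72203 / $11/unit) = ceil(6563.91) = 6564 units

6564 units


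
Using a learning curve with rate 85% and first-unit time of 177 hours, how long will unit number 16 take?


Formula: T_n = T_1 * (learning_rate)^(log2(n)) where learning_rate = rate/100
Doublings = log2(16) = 4
T_n = 177 * 0.85^4
T_n = 177 * 0.522 = 92.4 hours

92.4 hours


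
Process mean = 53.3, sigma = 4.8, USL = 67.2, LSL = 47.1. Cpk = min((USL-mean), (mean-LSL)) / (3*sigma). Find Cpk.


Cpu = (67.2 - 53.3) / (3 * 4.8) = 0.97
Cpl = (53.3 - 47.1) / (3 * 4.8) = 0.43
Cpk = min(0.97, 0.43) = 0.43

0.43


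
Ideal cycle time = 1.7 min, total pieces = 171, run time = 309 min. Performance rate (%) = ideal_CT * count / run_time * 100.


Formula: Performance = (Ideal CT * Total Count) / Run Time * 100
Ideal output time = 1.7 * 171 = 290.7 min
Performance = 290.7 / 309 * 100 = 94.1%

94.1%


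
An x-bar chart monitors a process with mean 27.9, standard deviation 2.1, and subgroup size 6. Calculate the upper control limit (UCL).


UCL = 27.9 + 3 * 2.1 / sqrt(6)

30.47


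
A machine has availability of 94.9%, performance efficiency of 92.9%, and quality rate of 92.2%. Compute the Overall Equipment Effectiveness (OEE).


Formula: OEE = Availability * Performance * Quality / 10000
A * P = 94.9% * 92.9% / 100 = 88.16%
OEE = 88.16% * 92.2% / 100 = 81.3%

81.3%


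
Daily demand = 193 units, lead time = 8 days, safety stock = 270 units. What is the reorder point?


Formula: ROP = (Daily Demand * Lead Time) + Safety Stock
Demand during lead time = 193 * 8 = 1544 units
ROP = 1544 + 270 = 1814 units

1814 units


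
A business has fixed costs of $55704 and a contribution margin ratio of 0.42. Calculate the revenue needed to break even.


Formula: BER = Fixed Costs / Contribution Margin Ratio
BER = $55704 / 0.42
BER = $132628.57 (to the nearest cent)

$132628.57


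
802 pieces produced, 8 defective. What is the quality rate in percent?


Formula: Quality Rate = Good Pieces / Total Pieces * 100
Good pieces = 802 - 8 = 794
QR = 794 / 802 * 100 = 99.0%

99.0%


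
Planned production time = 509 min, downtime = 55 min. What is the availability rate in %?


Formula: Availability = (Planned Time - Downtime) / Planned Time * 100
Uptime = 509 - 55 = 454 min
Availability = 454 / 509 * 100 = 89.2%

89.2%


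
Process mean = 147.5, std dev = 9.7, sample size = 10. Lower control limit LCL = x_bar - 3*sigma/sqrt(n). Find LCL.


LCL = 147.5 - 3 * 9.7 / sqrt(10)

138.3


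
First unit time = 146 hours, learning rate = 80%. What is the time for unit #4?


Formula: T_n = T_1 * (learning_rate)^(log2(n)) where learning_rate = rate/100
Doublings = log2(4) = 2
T_n = 146 * 0.8^2
T_n = 146 * 0.64 = 93.4 hours

93.4 hours


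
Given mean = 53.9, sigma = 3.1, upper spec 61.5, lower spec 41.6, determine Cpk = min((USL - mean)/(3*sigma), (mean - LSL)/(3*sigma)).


Cpu = (61.5 - 53.9) / (3 * 3.1) = 0.82
Cpl = (53.9 - 41.6) / (3 * 3.1) = 1.32
Cpk = min(0.82, 1.32) = 0.82

0.82


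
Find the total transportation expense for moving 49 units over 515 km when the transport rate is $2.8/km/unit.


TC = dist * cost * units = 515 * 2.8 * 49 = $70658.00

$70658.00


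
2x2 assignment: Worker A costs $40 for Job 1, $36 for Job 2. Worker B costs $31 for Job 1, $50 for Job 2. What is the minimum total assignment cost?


Option 1: A->1 + B->2 = $40 + $50 = $90
Option 2: A->2 + B->1 = $36 + $31 = $67
Min cost = min($90, $67) = $67

$67


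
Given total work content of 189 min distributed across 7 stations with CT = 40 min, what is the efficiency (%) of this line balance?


Formula: Efficiency = Sum of Task Times / (N_stations * CT) * 100
Total station capacity = 7 stations * 40 min = 280 min
Efficiency = 189 / 280 * 100 = 67.5%

67.5%


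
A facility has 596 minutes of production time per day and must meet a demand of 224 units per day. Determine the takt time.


Formula: Takt Time = Available Production Time / Customer Demand
Takt = 596 min/day / 224 units/day
Takt = 2.66 min/unit

2.66 min/unit


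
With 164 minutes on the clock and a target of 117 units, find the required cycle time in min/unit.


Formula: CT = Available Time / Number of Units
CT = 164 min / 117 units
CT = 1.4 min/unit

1.4 min/unit


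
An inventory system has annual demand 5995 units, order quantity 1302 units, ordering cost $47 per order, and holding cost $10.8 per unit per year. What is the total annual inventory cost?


TC = 5995/1302 * 47 + 1302/2 * 10.8

$7247.21


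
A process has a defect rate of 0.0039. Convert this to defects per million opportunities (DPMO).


DPMO = defect_rate * 1000000 = 0.0039 * 1000000

3900


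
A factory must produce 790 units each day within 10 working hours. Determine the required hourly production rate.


Formula: Production Rate = Daily Demand / Available Hours
Rate = 790 units/day / 10 hours/day
Rate = 79.0 units/hour

79.0 units/hour


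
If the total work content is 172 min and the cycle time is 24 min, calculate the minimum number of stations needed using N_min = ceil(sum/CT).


Formula: N_min = ceil(Sum of Task Times / Cycle Time)
N_min = ceil(172 min / 24 min) = ceil(7.1667)
N_min = 8 stations

8


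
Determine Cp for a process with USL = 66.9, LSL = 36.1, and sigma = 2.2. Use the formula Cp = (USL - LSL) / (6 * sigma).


Cp = (66.9 - 36.1) / (6 * 2.2)

2.33


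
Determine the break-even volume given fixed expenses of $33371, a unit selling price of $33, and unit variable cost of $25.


Formula: BEQ = Fixed Costs / (Price - Variable Cost)
Contribution margin = $33 - $25 = $8/unit
BEQ = ceil($33371 / $8/unit) = ceil(4171.38) = 4172 units

4172 units


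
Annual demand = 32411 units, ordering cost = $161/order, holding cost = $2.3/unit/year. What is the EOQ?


Formula: EOQ = sqrt(2 * D * S / H)
Numerator: 2 * 32411 * 161 = 10436342
2DS/H = 10436342 / 2.3 = 4537540.0
EOQ = sqrt(4537540.0) = 2130.2 units

2130.2 units


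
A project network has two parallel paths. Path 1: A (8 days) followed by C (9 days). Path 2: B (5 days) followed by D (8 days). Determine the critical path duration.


Path 1 = 8 + 9 = 17 days
Path 2 = 5 + 8 = 13 days
Duration = max(17, 13) = 17 days

17 days


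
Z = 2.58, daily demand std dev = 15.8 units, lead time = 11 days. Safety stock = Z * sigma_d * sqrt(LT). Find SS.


Formula: SS = z * sigma_d * sqrt(LT)
sqrt(LT) = sqrt(11) = 3.3166
SS = 2.58 * 15.8 * 3.3166
SS = 135.2 units

135.2 units


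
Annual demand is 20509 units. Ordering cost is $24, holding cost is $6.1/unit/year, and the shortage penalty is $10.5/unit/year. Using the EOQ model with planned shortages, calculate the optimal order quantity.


Formula: EOQ* = sqrt(2DS/H) * sqrt((H+P)/P)
Base EOQ = sqrt(2*20509*24/6.1) = 401.72 units
Correction = sqrt((6.1+10.5)/10.5) = 1.25736
EOQ* = 401.72 * 1.25736 = 505.1 units

505.1 units


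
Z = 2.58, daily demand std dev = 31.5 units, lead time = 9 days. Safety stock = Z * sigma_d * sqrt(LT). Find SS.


Formula: SS = z * sigma_d * sqrt(LT)
sqrt(LT) = sqrt(9) = 3.0
SS = 2.58 * 31.5 * 3.0
SS = 243.8 units

243.8 units


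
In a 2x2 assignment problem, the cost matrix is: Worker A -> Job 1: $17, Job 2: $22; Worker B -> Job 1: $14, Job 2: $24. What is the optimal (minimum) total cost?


Option 1: A->1 + B->2 = $17 + $24 = $41
Option 2: A->2 + B->1 = $22 + $14 = $36
Min cost = min($41, $36) = $36

$36


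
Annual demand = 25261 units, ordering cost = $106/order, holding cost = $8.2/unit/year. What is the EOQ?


Formula: EOQ = sqrt(2 * D * S / H)
Numerator: 2 * 25261 * 106 = 5355332
2DS/H = 5355332 / 8.2 = 653089.3
EOQ = sqrt(653089.3) = 808.1 units

808.1 units


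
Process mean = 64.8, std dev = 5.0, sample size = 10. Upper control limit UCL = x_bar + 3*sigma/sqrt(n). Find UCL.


UCL = 64.8 + 3 * 5.0 / sqrt(10)

69.54


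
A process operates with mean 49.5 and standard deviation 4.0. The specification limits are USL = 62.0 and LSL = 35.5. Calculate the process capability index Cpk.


Cpu = (62.0 - 49.5) / (3 * 4.0) = 1.04
Cpl = (49.5 - 35.5) / (3 * 4.0) = 1.17
Cpk = min(1.04, 1.17) = 1.04

1.04


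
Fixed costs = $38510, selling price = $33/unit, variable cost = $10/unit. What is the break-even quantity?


Formula: BEQ = Fixed Costs / (Price - Variable Cost)
Contribution margin = $33 - $10 = $23/unit
BEQ = ceil($38510 / $23/unit) = ceil(1674.35) = 1675 units

1675 units


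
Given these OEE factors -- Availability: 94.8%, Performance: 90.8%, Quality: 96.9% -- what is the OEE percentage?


Formula: OEE = Availability * Performance * Quality / 10000
A * P = 94.8% * 90.8% / 100 = 86.08%
OEE = 86.08% * 96.9% / 100 = 83.4%

83.4%


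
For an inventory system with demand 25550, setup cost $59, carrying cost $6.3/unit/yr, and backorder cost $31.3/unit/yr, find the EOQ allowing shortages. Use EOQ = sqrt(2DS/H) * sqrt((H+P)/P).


Formula: EOQ* = sqrt(2DS/H) * sqrt((H+P)/P)
Base EOQ = sqrt(2*25550*59/6.3) = 691.78 units
Correction = sqrt((6.3+31.3)/31.3) = 1.09603
EOQ* = 691.78 * 1.09603 = 758.2 units

758.2 units


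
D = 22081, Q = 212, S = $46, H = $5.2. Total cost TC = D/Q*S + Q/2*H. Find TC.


TC = 22081/212 * 46 + 212/2 * 5.2

$5342.36


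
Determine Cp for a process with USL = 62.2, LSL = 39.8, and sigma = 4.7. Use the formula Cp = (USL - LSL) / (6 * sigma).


Cp = (62.2 - 39.8) / (6 * 4.7)

0.79


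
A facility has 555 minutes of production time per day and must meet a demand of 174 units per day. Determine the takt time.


Formula: Takt Time = Available Production Time / Customer Demand
Takt = 555 min/day / 174 units/day
Takt = 3.19 min/unit

3.19 min/unit


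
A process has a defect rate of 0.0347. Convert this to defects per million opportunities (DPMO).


DPMO = defect_rate * 1000000 = 0.0347 * 1000000

34700


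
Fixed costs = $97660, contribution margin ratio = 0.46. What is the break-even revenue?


Formula: BER = Fixed Costs / Contribution Margin Ratio
BER = $97660 / 0.46
BER = $212304.35 (to the nearest cent)

$212304.35


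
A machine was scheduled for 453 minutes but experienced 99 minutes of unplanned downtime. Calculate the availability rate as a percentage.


Formula: Availability = (Planned Time - Downtime) / Planned Time * 100
Uptime = 453 - 99 = 354 min
Availability = 354 / 453 * 100 = 78.1%

78.1%


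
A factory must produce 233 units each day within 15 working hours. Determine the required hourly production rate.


Formula: Production Rate = Daily Demand / Available Hours
Rate = 233 units/day / 15 hours/day
Rate = 15.5 units/hour

15.5 units/hour


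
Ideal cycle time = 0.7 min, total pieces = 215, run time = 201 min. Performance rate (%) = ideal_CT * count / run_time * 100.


Formula: Performance = (Ideal CT * Total Count) / Run Time * 100
Ideal output time = 0.7 * 215 = 150.5 min
Performance = 150.5 / 201 * 100 = 74.9%

74.9%


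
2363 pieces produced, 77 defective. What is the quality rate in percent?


Formula: Quality Rate = Good Pieces / Total Pieces * 100
Good pieces = 2363 - 77 = 2286
QR = 2286 / 2363 * 100 = 96.7%

96.7%


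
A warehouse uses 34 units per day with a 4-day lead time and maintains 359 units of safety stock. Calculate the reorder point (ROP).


Formula: ROP = (Daily Demand * Lead Time) + Safety Stock
Demand during lead time = 34 * 4 = 136 units
ROP = 136 + 359 = 495 units

495 units


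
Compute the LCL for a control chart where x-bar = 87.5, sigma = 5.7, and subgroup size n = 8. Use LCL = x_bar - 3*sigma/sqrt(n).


LCL = 87.5 - 3 * 5.7 / sqrt(8)

81.45


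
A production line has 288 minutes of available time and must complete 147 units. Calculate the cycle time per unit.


Formula: CT = Available Time / Number of Units
CT = 288 min / 147 units
CT = 1.96 min/unit

1.96 min/unit


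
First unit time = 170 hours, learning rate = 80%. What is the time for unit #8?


Formula: T_n = T_1 * (learning_rate)^(log2(n)) where learning_rate = rate/100
Doublings = log2(8) = 3
T_n = 170 * 0.8^3
T_n = 170 * 0.512 = 87.0 hours

87.0 hours


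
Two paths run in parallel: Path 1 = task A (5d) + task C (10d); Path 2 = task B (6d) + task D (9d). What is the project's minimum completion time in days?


Path 1 = 5 + 10 = 15 days
Path 2 = 6 + 9 = 15 days
Duration = max(15, 15) = 15 days

15 days


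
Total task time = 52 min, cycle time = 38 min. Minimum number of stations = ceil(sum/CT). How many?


Formula: N_min = ceil(Sum of Task Times / Cycle Time)
N_min = ceil(52 min / 38 min) = ceil(1.3684)
N_min = 2 stations

2


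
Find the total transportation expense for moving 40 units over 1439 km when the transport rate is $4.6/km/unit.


TC = dist * cost * units = 1439 * 4.6 * 40 = $264776.00

$264776.00


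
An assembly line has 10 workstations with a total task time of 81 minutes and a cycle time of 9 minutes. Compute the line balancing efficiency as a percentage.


Formula: Efficiency = Sum of Task Times / (N_stations * CT) * 100
Total station capacity = 10 stations * 9 min = 90 min
Efficiency = 81 / 90 * 100 = 90.0%

90.0%


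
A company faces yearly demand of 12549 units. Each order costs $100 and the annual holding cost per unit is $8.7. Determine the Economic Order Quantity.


Formula: EOQ = sqrt(2 * D * S / H)
Numerator: 2 * 12549 * 100 = 2509800
2DS/H = 2509800 / 8.7 = 288482.8
EOQ = sqrt(288482.8) = 537.1 units

537.1 units


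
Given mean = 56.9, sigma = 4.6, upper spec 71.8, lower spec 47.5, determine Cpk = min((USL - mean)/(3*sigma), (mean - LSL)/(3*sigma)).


Cpu = (71.8 - 56.9) / (3 * 4.6) = 1.08
Cpl = (56.9 - 47.5) / (3 * 4.6) = 0.68
Cpk = min(1.08, 0.68) = 0.68

0.68


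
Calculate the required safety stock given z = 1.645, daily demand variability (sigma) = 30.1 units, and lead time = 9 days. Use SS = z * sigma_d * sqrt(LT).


Formula: SS = z * sigma_d * sqrt(LT)
sqrt(LT) = sqrt(9) = 3.0
SS = 1.645 * 30.1 * 3.0
SS = 148.5 units

148.5 units


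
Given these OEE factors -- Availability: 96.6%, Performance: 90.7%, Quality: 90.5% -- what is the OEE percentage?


Formula: OEE = Availability * Performance * Quality / 10000
A * P = 96.6% * 90.7% / 100 = 87.62%
OEE = 87.62% * 90.5% / 100 = 79.3%

79.3%


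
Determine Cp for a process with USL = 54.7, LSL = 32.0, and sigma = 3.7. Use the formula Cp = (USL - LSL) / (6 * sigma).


Cp = (54.7 - 32.0) / (6 * 3.7)

1.02


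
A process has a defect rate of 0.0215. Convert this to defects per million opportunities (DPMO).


DPMO = defect_rate * 1000000 = 0.0215 * 1000000

21500


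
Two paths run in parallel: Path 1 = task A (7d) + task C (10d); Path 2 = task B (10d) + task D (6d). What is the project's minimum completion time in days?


Path 1 = 7 + 10 = 17 days
Path 2 = 10 + 6 = 16 days
Duration = max(17, 16) = 17 days

17 days


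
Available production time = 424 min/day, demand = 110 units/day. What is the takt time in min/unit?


Formula: Takt Time = Available Production Time / Customer Demand
Takt = 424 min/day / 110 units/day
Takt = 3.85 min/unit

3.85 min/unit


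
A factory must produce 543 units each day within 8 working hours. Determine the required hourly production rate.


Formula: Production Rate = Daily Demand / Available Hours
Rate = 543 units/day / 8 hours/day
Rate = 67.9 units/hour

67.9 units/hour


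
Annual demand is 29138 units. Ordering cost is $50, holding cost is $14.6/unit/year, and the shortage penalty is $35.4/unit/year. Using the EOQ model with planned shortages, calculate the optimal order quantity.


Formula: EOQ* = sqrt(2DS/H) * sqrt((H+P)/P)
Base EOQ = sqrt(2*29138*50/14.6) = 446.74 units
Correction = sqrt((14.6+35.4)/35.4) = 1.18846
EOQ* = 446.74 * 1.18846 = 530.9 units

530.9 units


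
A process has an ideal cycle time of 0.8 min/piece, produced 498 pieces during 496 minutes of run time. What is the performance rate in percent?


Formula: Performance = (Ideal CT * Total Count) / Run Time * 100
Ideal output time = 0.8 * 498 = 398.4 min
Performance = 398.4 / 496 * 100 = 80.3%

80.3%


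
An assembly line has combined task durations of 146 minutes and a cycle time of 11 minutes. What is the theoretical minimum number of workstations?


Formula: N_min = ceil(Sum of Task Times / Cycle Time)
N_min = ceil(146 min / 11 min) = ceil(13.2727)
N_min = 14 stations

14


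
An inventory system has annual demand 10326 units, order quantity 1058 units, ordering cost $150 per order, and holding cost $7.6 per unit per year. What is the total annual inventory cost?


TC = 10326/1058 * 150 + 1058/2 * 7.6

$5484.39


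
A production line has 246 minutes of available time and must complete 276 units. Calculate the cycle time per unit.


Formula: CT = Available Time / Number of Units
CT = 246 min / 276 units
CT = 0.89 min/unit

0.89 min/unit


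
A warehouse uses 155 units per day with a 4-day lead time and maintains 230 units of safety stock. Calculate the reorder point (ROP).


Formula: ROP = (Daily Demand * Lead Time) + Safety Stock
Demand during lead time = 155 * 4 = 620 units
ROP = 620 + 230 = 850 units

850 units


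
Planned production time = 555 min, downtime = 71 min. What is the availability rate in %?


Formula: Availability = (Planned Time - Downtime) / Planned Time * 100
Uptime = 555 - 71 = 484 min
Availability = 484 / 555 * 100 = 87.2%

87.2%


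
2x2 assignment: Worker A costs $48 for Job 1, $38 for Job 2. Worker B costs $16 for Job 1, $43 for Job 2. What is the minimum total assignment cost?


Option 1: A->1 + B->2 = $48 + $43 = $91
Option 2: A->2 + B->1 = $38 + $16 = $54
Min cost = min($91, $54) = $54

$54


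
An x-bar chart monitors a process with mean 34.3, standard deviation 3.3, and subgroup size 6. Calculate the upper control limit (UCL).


UCL = 34.3 + 3 * 3.3 / sqrt(6)

38.34


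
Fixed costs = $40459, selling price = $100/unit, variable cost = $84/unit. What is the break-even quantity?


Formula: BEQ = Fixed Costs / (Price - Variable Cost)
Contribution margin = $100 - $84 = $16/unit
BEQ = ceil($40459 / $16/unit) = ceil(2528.69) = 2529 units

2529 units


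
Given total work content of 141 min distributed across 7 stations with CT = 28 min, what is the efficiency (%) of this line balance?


Formula: Efficiency = Sum of Task Times / (N_stations * CT) * 100
Total station capacity = 7 stations * 28 min = 196 min
Efficiency = 141 / 196 * 100 = 71.9%

71.9%


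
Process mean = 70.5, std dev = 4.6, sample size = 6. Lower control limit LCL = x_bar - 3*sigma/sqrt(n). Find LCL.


LCL = 70.5 - 3 * 4.6 / sqrt(6)

64.87


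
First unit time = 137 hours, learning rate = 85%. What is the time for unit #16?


Formula: T_n = T_1 * (learning_rate)^(log2(n)) where learning_rate = rate/100
Doublings = log2(16) = 4
T_n = 137 * 0.85^4
T_n = 137 * 0.522 = 71.5 hours

71.5 hours


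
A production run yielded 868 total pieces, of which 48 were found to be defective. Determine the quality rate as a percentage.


Formula: Quality Rate = Good Pieces / Total Pieces * 100
Good pieces = 868 - 48 = 820
QR = 820 / 868 * 100 = 94.5%

94.5%


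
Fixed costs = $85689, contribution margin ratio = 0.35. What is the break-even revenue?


Formula: BER = Fixed Costs / Contribution Margin Ratio
BER = $85689 / 0.35
BER = $244825.71 (to the nearest cent)

$244825.71


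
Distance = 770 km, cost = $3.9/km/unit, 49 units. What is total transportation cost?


TC = dist * cost * units = 770 * 3.9 * 49 = $147147.00

$147147.00


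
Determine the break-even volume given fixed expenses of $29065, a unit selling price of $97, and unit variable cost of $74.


Formula: BEQ = Fixed Costs / (Price - Variable Cost)
Contribution margin = $97 - $74 = $23/unit
BEQ = ceil($29065 / $23/unit) = ceil(1263.7) = 1264 units

1264 units


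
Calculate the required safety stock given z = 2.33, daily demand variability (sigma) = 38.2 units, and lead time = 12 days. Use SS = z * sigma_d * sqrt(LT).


Formula: SS = z * sigma_d * sqrt(LT)
sqrt(LT) = sqrt(12) = 3.4641
SS = 2.33 * 38.2 * 3.4641
SS = 308.3 units

308.3 units


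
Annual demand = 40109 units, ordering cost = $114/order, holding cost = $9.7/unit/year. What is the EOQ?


Formula: EOQ = sqrt(2 * D * S / H)
Numerator: 2 * 40109 * 114 = 9144852
2DS/H = 9144852 / 9.7 = 942768.2
EOQ = sqrt(942768.2) = 971.0 units

971.0 units


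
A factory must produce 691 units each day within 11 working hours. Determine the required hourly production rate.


Formula: Production Rate = Daily Demand / Available Hours
Rate = 691 units/day / 11 hours/day
Rate = 62.8 units/hour

62.8 units/hour


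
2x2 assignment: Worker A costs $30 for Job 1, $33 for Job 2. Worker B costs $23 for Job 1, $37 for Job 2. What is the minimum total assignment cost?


Option 1: A->1 + B->2 = $30 + $37 = $67
Option 2: A->2 + B->1 = $33 + $23 = $56
Min cost = min($67, $56) = $56

$56


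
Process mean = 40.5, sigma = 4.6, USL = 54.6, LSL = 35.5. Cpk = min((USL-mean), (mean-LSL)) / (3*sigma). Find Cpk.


Cpu = (54.6 - 40.5) / (3 * 4.6) = 1.02
Cpl = (40.5 - 35.5) / (3 * 4.6) = 0.36
Cpk = min(1.02, 0.36) = 0.36

0.36


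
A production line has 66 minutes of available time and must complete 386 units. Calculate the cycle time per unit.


Formula: CT = Available Time / Number of Units
CT = 66 min / 386 units
CT = 0.17 min/unit

0.17 min/unit


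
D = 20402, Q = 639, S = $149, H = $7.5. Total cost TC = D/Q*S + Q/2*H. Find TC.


TC = 20402/639 * 149 + 639/2 * 7.5

$7153.52


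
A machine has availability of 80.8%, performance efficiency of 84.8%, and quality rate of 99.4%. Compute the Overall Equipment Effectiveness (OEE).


Formula: OEE = Availability * Performance * Quality / 10000
A * P = 80.8% * 84.8% / 100 = 68.52%
OEE = 68.52% * 99.4% / 100 = 68.1%

68.1%


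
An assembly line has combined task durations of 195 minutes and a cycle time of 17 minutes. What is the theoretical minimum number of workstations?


Formula: N_min = ceil(Sum of Task Times / Cycle Time)
N_min = ceil(195 min / 17 min) = ceil(11.4706)
N_min = 12 stations

12


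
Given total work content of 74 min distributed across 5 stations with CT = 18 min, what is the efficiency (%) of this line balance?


Formula: Efficiency = Sum of Task Times / (N_stations * CT) * 100
Total station capacity = 5 stations * 18 min = 90 min
Efficiency = 74 / 90 * 100 = 82.2%

82.2%


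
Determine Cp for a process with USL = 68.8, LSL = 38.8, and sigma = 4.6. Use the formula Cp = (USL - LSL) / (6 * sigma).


Cp = (68.8 - 38.8) / (6 * 4.6)

1.09


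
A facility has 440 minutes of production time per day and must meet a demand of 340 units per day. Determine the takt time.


Formula: Takt Time = Available Production Time / Customer Demand
Takt = 440 min/day / 340 units/day
Takt = 1.29 min/unit

1.29 min/unit


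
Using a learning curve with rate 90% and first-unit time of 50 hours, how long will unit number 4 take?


Formula: T_n = T_1 * (learning_rate)^(log2(n)) where learning_rate = rate/100
Doublings = log2(4) = 2
T_n = 50 * 0.9^2
T_n = 50 * 0.81 = 40.5 hours

40.5 hours


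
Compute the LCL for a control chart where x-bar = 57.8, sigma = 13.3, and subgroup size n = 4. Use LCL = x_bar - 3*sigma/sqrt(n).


LCL = 57.8 - 3 * 13.3 / sqrt(4)

37.85


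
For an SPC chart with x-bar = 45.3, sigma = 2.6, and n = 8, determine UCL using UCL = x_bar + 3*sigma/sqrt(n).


UCL = 45.3 + 3 * 2.6 / sqrt(8)

48.06


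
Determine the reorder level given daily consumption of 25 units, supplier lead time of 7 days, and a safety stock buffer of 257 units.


Formula: ROP = (Daily Demand * Lead Time) + Safety Stock
Demand during lead time = 25 * 7 = 175 units
ROP = 175 + 257 = 432 units

432 units


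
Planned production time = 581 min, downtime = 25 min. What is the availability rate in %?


Formula: Availability = (Planned Time - Downtime) / Planned Time * 100
Uptime = 581 - 25 = 556 min
Availability = 556 / 581 * 100 = 95.7%

95.7%


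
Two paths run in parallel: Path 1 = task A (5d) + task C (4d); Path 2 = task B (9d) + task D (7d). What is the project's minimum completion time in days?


Path 1 = 5 + 4 = 9 days
Path 2 = 9 + 7 = 16 days
Duration = max(9, 16) = 16 days

16 days
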